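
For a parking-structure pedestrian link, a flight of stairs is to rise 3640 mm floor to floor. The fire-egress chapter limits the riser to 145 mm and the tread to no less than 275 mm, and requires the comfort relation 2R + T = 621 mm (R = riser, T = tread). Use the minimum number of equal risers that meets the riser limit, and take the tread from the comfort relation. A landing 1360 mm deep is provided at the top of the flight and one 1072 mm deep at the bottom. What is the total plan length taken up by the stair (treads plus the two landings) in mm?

10957 mm

3640 / 145 = 25.103 → round up to 26 risers.
Each riser is 3640/26 = 140 mm (≤ 145 mm).
Tread T = 621 − 2 × 140 = 341 mm (≥ 275 mm).
Treads = 26 − 1 = 25; going = 25 × 341 = 8525 mm.
Add landings: 8525 + 1360 + 1072 = 10957 mm.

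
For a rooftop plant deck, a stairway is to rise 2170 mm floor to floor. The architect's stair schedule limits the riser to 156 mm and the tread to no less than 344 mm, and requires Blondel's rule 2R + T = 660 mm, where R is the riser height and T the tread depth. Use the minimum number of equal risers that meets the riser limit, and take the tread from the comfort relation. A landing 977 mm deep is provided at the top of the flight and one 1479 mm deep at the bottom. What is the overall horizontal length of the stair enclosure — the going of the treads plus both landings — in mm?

7006 mm

2170 / 156 = 13.91, so 14 risers are needed.
Each riser is 2170/14 = 155 mm (≤ 156 mm).
From 2R + T = 660: T = 660 − 310 = 350 mm.
Treads = 14 − 1 = 13; going = 13 × 350 = 4550 mm.
Add landings: 4550 + 977 + 1479 = 7006 mm.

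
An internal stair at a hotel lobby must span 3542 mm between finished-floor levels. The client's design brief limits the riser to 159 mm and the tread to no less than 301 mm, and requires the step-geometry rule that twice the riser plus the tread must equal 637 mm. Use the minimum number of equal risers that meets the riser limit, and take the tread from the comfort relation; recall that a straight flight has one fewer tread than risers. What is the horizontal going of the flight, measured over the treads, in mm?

3542 / 159 = 22.28, so 23 risers are needed.
Riser R = 3542 / 23 = 154 mm, within the 159 mm limit.
T = 637 − 2·154 = 329 mm, which satisfies the 301 mm minimum.
Treads = 23 − 1 = 22; going = 22 × 329 = 7238 mm.

7238 mm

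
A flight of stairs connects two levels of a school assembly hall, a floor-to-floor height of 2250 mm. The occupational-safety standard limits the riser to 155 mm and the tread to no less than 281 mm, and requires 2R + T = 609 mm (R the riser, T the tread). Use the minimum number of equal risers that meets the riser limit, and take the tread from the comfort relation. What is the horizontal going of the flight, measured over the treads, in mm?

4326 mm

2250 / 155 = 14.52, so 15 risers are needed.
Riser R = 2250 / 15 = 150 mm, within the 155 mm limit.
T = 609 − 2·150 = 309 mm, which satisfies the 281 mm minimum.
Treads = 15 − 1 = 14; going = 14 × 309 = 4326 mm.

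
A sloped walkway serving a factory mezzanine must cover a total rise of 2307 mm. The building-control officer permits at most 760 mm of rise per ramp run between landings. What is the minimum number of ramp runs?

4 runs

At most 760 each: 2307/760 = 3.04, giving 4 ramp runs.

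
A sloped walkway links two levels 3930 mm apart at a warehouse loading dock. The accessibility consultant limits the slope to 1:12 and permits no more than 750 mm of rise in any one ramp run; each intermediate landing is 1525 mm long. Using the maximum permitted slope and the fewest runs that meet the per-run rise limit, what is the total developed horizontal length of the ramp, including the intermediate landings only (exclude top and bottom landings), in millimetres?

54785 mm

3930 / 750 = 5.24, so 6 ramp runs are needed. That means 5 intermediate landings.
Horizontal run for 3930 mm of rise at 1:12 is 3930 × 12 = 47160 mm.
Intermediate landings: 5 × 1525 = 7625 mm.
Developed length = 47160 + 7625 = 54785 mm.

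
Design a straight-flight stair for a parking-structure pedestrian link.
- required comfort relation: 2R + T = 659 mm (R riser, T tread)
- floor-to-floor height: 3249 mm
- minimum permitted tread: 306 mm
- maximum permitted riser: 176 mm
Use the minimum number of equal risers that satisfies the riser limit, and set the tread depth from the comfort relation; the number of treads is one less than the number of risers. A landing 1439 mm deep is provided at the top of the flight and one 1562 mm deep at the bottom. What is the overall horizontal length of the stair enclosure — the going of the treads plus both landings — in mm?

8707 mm

At most 176 each: 3249/176 = 18.46, giving 19 risers.
Riser R = 3249 / 19 = 171 mm, within the 176 mm limit.
From 2R + T = 659: T = 659 − 342 = 317 mm.
19 risers give 18 treads; going = 18 × 317 = 5706 mm.
Add landings: 5706 + 1439 + 1562 = 8707 mm.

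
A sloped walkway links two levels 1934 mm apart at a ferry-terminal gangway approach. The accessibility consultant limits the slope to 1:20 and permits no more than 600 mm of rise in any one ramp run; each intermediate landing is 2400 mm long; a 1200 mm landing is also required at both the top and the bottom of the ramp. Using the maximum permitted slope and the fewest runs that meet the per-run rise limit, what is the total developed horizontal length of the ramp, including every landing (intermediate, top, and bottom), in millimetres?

48280 mm

1934 / 600 = 3.22, so 4 ramp runs are needed. That means 3 intermediate landings.
Ramp run (horizontal) at 1:20: 1934 × 20 = 38680 mm.
3 intermediate landings contribute 3 × 2400 = 7200 mm.
Top and bottom landings: 2 × 1200 = 2400 mm.
Total = 38680 + 7200 + 2400 = 48280 mm.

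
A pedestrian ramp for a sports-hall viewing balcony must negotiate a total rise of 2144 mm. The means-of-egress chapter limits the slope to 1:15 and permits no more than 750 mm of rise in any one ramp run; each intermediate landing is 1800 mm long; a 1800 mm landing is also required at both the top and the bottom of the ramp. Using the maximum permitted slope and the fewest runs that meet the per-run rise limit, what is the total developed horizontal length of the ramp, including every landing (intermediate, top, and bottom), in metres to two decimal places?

2144 / 750 = 2.86, so 3 ramp runs are needed. That means 2 intermediate landings.
Horizontal run for 2144 mm of rise at 1:15 is 2144 × 15 = 32160 mm.
2 intermediate landings contribute 2 × 1800 = 3600 mm.
Top and bottom landings: 2 × 1800 = 3600 mm.
Total = 32160 + 3600 + 3600 = 39360 mm.
= 39.36 m.

39.36 m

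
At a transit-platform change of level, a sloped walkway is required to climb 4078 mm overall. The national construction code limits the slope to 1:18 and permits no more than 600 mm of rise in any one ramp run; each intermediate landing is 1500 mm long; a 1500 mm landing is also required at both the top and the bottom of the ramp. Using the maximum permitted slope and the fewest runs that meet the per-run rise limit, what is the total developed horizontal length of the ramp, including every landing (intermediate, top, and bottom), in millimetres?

4078 / 600 = 6.80, so 7 ramp runs are needed. That means 6 intermediate landings.
Horizontal run for 4078 mm of rise at 1:18 is 4078 × 18 = 73404 mm.
6 intermediate landings contribute 6 × 1500 = 9000 mm.
Top and bottom landings: 2 × 1500 = 3000 mm.
Total = 73404 + 9000 + 3000 = 85404 mm.

85404 mm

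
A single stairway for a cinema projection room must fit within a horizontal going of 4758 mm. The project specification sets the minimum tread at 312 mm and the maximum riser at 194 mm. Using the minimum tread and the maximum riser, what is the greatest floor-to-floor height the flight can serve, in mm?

3104 mm

4758 / 312 = 15.25, so 15 treads fit.
Risers = treads + 1 = 16.
Maximum height = 16 × 194 = 3104 mm.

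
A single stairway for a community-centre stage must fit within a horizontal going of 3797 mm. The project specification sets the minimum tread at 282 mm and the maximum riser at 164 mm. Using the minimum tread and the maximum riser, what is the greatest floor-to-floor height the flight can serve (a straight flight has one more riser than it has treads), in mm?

2296 mm

Treads that fit: ⌊3797 / 282⌋ = 13.
Risers = treads + 1 = 14.
Maximum height = 14 × 164 = 2296 mm.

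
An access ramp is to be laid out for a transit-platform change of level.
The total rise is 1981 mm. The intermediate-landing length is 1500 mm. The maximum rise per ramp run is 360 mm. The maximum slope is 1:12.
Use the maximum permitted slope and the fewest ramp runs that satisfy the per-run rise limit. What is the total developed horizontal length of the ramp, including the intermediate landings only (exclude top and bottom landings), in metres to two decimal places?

31.27 m

1981 / 360 = 5.50, so 6 ramp runs are needed. That means 5 intermediate landings.
Ramp run (horizontal) at 1:12: 1981 × 12 = 23772 mm.
5 intermediate landings contribute 5 × 1500 = 7500 mm.
Total developed length = 23772 + 7500 = 31272 mm.
= 31.27 m.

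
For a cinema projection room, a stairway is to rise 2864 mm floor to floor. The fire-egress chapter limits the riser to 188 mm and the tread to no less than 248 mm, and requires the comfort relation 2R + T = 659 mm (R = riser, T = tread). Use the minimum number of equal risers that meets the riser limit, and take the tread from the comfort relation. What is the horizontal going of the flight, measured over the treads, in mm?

⌈2864/188⌉ = 16 risers.
R = 2864 ÷ 16 = 179 mm.
From 2R + T = 659: T = 659 − 358 = 301 mm.
16 risers give 15 treads; going = 15 × 301 = 4515 mm.

4515 mm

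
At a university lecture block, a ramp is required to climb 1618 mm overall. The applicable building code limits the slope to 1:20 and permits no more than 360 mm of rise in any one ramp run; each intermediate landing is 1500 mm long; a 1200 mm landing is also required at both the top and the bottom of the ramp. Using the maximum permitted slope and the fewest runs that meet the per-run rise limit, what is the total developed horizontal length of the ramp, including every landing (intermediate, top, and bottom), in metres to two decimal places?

1618 / 360 = 4.49, so 5 ramp runs are needed. That means 4 intermediate landings.
Ramp run (horizontal) at 1:20: 1618 × 20 = 32360 mm.
4 intermediate landings contribute 4 × 1500 = 6000 mm.
Top and bottom landings: 2 × 1200 = 2400 mm.
Total = 32360 + 6000 + 2400 = 40760 mm.
= 40.76 m.

40.76 m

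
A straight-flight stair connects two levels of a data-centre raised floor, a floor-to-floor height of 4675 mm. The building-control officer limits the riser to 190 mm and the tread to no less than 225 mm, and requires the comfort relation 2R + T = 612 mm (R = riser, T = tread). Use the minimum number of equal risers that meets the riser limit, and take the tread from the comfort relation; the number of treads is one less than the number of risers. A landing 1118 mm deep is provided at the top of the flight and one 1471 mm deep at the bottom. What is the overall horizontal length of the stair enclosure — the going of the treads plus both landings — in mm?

4675 / 190 = 24.605 → round up to 25 risers.
Riser R = 4675 / 25 = 187 mm, within the 190 mm limit.
T = 612 − 2·187 = 238 mm, which satisfies the 225 mm minimum.
Treads = 25 − 1 = 24; going = 24 × 238 = 5712 mm.
Add landings: 5712 + 1118 + 1471 = 8301 mm.

8301 mm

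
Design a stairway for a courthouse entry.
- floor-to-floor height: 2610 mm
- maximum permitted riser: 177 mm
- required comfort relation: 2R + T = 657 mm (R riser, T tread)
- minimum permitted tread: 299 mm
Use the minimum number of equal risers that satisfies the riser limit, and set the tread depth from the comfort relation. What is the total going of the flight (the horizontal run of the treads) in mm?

2610 / 177 = 14.746 → round up to 15 risers.
Each riser is 2610/15 = 174 mm (≤ 177 mm).
T = 657 − 2·174 = 309 mm, which satisfies the 299 mm minimum.
Treads = 15 − 1 = 14; going = 14 × 309 = 4326 mm.

4326 mm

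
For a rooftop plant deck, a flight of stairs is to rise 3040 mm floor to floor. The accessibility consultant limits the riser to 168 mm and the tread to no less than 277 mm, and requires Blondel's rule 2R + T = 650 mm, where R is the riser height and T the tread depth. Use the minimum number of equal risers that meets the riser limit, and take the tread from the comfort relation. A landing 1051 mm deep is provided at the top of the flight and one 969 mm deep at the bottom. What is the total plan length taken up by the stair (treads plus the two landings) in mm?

7960 mm

At most 168 each: 3040/168 = 18.10, giving 19 risers.
Riser R = 3040 / 19 = 160 mm, within the 168 mm limit.
Tread T = 650 − 2 × 160 = 330 mm (≥ 277 mm).
Going = (19 − 1) × 330 = 5940 mm.
Add landings: 5940 + 1051 + 969 = 7960 mm.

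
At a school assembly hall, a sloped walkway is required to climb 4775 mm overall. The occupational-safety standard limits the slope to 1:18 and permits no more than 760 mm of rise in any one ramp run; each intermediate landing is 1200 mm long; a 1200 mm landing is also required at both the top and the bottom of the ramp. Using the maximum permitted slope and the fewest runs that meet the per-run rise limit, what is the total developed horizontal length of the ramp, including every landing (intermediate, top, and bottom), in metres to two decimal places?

95.55 m

At most 760 each: 4775/760 = 6.28, giving 7 ramp runs. That means 6 intermediate landings.
Horizontal run for 4775 mm of rise at 1:18 is 4775 × 18 = 85950 mm.
Intermediate landings: 6 × 1200 = 7200 mm.
Top and bottom landings: 2 × 1200 = 2400 mm.
Total = 85950 + 7200 + 2400 = 95550 mm.
= 95.55 m.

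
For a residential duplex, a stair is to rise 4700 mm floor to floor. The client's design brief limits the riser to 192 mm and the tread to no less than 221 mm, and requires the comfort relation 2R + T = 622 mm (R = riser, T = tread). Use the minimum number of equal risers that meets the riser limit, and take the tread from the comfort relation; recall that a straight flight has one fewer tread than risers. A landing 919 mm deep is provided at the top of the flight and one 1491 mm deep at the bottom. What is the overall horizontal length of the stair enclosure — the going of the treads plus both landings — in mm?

8314 mm

⌈4700/192⌉ = 25 risers.
Riser R = 4700 / 25 = 188 mm, within the 192 mm limit.
Tread T = 622 − 2 × 188 = 246 mm (≥ 221 mm).
Going = (25 − 1) × 246 = 5904 mm.
Add landings: 5904 + 919 + 1491 = 8314 mm.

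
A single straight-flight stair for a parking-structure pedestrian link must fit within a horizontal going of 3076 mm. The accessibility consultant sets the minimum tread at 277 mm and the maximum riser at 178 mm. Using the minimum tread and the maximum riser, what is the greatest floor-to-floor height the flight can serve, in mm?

2136 mm

3076 / 277 = 11.10, so 11 treads fit.
Risers = treads + 1 = 12.
Maximum height = 12 × 178 = 2136 mm.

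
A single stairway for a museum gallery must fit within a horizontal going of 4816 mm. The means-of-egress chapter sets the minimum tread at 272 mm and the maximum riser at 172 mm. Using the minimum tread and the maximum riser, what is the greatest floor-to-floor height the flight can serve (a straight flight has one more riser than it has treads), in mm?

3096 mm

4816 / 272 = 17.71, so 17 treads fit.
Risers = treads + 1 = 18.
Maximum height = 18 × 172 = 3096 mm.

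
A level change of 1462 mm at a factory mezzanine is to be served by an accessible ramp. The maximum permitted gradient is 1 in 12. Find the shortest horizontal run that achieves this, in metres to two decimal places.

17.54 m

Run = rise × 12 = 1462 × 12 = 17544 mm.
17544 mm = 17.54 m.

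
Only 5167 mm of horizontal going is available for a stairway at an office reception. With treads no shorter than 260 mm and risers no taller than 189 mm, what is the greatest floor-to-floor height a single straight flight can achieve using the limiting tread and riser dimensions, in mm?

5167 / 260 = 19.87, so 19 treads fit.
Risers = treads + 1 = 20.
Maximum height = 20 × 189 = 3780 mm.

3780 mm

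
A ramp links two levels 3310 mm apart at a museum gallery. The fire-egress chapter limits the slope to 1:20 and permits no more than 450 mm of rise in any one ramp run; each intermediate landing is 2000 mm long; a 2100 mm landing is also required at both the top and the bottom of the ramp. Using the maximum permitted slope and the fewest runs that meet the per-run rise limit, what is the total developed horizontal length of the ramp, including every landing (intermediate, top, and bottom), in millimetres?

84400 mm

3310 / 450 = 7.36, so 8 ramp runs are needed. That means 7 intermediate landings.
Ramp run (horizontal) at 1:20: 3310 × 20 = 66200 mm.
Intermediate landings: 7 × 2000 = 14000 mm.
Top and bottom landings: 2 × 2100 = 4200 mm.
Total = 66200 + 14000 + 4200 = 84400 mm.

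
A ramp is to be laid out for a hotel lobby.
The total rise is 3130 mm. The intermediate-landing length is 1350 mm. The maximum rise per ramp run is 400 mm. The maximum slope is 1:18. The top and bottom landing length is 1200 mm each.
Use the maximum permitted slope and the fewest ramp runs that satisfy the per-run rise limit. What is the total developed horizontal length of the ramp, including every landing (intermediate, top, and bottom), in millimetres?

68190 mm

At most 400 each: 3130/400 = 7.83, giving 8 ramp runs. That means 7 intermediate landings.
Horizontal run for 3130 mm of rise at 1:18 is 3130 × 18 = 56340 mm.
7 intermediate landings contribute 7 × 1350 = 9450 mm.
Top and bottom landings: 2 × 1200 = 2400 mm.
Total = 56340 + 9450 + 2400 = 68190 mm.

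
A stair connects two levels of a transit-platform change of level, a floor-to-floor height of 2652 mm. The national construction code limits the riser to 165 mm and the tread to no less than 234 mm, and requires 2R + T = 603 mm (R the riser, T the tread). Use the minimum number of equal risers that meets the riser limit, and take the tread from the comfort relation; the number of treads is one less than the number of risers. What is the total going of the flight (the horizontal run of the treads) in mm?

2652 / 165 = 16.07, so 17 risers are needed.
Riser R = 2652 / 17 = 156 mm, within the 165 mm limit.
T = 603 − 2·156 = 291 mm, which satisfies the 234 mm minimum.
Treads = 17 − 1 = 16; going = 16 × 291 = 4656 mm.

4656 mm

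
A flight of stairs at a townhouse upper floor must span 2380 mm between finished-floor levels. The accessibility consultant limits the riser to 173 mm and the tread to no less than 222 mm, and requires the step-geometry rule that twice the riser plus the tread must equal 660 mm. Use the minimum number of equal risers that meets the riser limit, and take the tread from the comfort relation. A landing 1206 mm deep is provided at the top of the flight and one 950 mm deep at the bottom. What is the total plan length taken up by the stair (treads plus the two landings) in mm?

6316 mm

2380 / 173 = 13.76, so 14 risers are needed.
R = 2380 ÷ 14 = 170 mm.
From 2R + T = 660: T = 660 − 340 = 320 mm.
Going = (14 − 1) × 320 = 4160 mm.
Enclosure = 4160 + 1206 + 950 = 6316 mm.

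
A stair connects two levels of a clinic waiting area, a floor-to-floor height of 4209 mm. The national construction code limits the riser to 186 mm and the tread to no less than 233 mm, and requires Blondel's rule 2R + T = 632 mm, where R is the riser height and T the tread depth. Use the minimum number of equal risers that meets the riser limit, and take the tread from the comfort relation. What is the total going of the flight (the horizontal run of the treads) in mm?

4209 / 186 = 22.63, so 23 risers are needed.
R = 4209 ÷ 23 = 183 mm.
From 2R + T = 632: T = 632 − 366 = 266 mm.
Going = (23 − 1) × 266 = 5852 mm.

5852 mm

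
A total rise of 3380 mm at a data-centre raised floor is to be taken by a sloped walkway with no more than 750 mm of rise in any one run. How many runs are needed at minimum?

5 runs

At most 750 each: 3380/750 = 4.51, giving 5 ramp runs.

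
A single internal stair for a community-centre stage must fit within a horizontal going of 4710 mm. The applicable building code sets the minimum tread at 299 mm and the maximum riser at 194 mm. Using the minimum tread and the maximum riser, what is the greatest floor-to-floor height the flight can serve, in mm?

4710 / 299 = 15.75, so 15 treads fit.
Risers = treads + 1 = 16.
Maximum height = 16 × 194 = 3104 mm.

3104 mm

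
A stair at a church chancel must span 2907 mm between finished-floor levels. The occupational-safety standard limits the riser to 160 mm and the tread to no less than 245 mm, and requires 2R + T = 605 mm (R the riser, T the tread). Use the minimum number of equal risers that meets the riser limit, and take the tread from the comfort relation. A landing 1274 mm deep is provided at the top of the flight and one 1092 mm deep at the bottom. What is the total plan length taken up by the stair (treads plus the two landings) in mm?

⌈2907/160⌉ = 19 risers.
Riser R = 2907 / 19 = 153 mm, within the 160 mm limit.
Tread T = 605 − 2 × 153 = 299 mm (≥ 245 mm).
19 risers give 18 treads; going = 18 × 299 = 5382 mm.
Add landings: 5382 + 1274 + 1092 = 7748 mm.

7748 mm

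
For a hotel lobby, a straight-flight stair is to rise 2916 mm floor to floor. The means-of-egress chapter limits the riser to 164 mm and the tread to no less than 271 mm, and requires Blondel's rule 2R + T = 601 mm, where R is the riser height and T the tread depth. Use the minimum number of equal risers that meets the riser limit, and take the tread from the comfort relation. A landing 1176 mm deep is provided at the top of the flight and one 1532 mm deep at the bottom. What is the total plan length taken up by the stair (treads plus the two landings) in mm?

7417 mm

2916 / 164 = 17.78, so 18 risers are needed.
Riser R = 2916 / 18 = 162 mm, within the 164 mm limit.
T = 601 − 2·162 = 277 mm, which satisfies the 271 mm minimum.
Going = (18 − 1) × 277 = 4709 mm.
Add landings: 4709 + 1176 + 1532 = 7417 mm.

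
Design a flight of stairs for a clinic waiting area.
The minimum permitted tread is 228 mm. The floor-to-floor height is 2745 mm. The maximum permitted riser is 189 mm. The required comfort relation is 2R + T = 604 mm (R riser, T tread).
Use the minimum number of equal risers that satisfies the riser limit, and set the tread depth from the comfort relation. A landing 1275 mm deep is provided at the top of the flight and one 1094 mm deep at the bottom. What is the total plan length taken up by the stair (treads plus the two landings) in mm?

5701 mm

⌈2745/189⌉ = 15 risers.
Each riser is 2745/15 = 183 mm (≤ 189 mm).
Tread T = 604 − 2 × 183 = 238 mm (≥ 228 mm).
Treads = 15 − 1 = 14; going = 14 × 238 = 3332 mm.
Add landings: 3332 + 1275 + 1094 = 5701 mm.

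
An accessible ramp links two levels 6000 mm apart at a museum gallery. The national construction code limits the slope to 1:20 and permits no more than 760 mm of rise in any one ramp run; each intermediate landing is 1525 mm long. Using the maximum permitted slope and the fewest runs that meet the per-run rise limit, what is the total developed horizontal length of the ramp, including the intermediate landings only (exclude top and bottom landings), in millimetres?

⌈6000/760⌉ = 8 ramp runs. That means 7 intermediate landings.
Horizontal run for 6000 mm of rise at 1:20 is 6000 × 20 = 120000 mm.
Intermediate landings: 7 × 1525 = 10675 mm.
Total developed length = 120000 + 10675 = 130675 mm.

130675 mm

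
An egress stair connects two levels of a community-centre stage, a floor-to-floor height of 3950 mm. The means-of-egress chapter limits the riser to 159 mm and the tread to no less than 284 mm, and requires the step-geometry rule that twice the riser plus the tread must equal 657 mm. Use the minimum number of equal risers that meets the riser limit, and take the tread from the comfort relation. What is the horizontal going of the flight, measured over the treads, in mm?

8184 mm

At most 159 each: 3950/159 = 24.84, giving 25 risers.
Riser R = 3950 / 25 = 158 mm, within the 159 mm limit.
T = 657 − 2·158 = 341 mm, which satisfies the 284 mm minimum.
25 risers give 24 treads; going = 24 × 341 = 8184 mm.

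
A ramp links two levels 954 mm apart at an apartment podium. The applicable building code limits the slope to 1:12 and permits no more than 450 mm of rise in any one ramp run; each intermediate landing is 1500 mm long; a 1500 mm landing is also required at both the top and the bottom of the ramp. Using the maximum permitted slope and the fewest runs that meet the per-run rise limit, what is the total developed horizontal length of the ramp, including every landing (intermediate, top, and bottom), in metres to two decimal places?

17.45 m

⌈954/450⌉ = 3 ramp runs. That means 2 intermediate landings.
Horizontal run for 954 mm of rise at 1:12 is 954 × 12 = 11448 mm.
Intermediate landings: 2 × 1500 = 3000 mm.
Top and bottom landings: 2 × 1500 = 3000 mm.
Total = 11448 + 3000 + 3000 = 17448 mm.
= 17.45 m.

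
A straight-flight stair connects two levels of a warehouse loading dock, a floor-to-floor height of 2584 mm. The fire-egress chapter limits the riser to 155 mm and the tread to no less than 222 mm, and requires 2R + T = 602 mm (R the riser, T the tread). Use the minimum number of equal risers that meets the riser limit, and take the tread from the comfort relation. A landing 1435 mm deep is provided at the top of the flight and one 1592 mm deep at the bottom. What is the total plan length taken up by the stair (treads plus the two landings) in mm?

7795 mm

2584 / 155 = 16.671 → round up to 17 risers.
Each riser is 2584/17 = 152 mm (≤ 155 mm).
Tread T = 602 − 2 × 152 = 298 mm (≥ 222 mm).
17 risers give 16 treads; going = 16 × 298 = 4768 mm.
Enclosure = 4768 + 1435 + 1592 = 7795 mm.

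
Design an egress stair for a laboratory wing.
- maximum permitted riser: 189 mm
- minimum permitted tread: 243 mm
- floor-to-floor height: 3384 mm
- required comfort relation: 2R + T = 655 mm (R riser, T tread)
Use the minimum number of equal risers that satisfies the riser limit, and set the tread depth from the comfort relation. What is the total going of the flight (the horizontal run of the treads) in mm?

3384 / 189 = 17.905 → round up to 18 risers.
Riser R = 3384 / 18 = 188 mm, within the 189 mm limit.
T = 655 − 2·188 = 279 mm, which satisfies the 243 mm minimum.
Going = (18 − 1) × 279 = 4743 mm.

4743 mm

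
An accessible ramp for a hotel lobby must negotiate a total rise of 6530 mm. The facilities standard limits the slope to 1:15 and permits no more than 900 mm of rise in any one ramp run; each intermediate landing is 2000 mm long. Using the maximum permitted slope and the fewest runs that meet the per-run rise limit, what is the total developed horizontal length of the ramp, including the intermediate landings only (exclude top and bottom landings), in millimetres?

111950 mm

6530 / 900 = 7.26, so 8 ramp runs are needed. That means 7 intermediate landings.
Ramp run (horizontal) at 1:15: 6530 × 15 = 97950 mm.
7 intermediate landings contribute 7 × 2000 = 14000 mm.
Total developed length = 97950 + 14000 = 111950 mm.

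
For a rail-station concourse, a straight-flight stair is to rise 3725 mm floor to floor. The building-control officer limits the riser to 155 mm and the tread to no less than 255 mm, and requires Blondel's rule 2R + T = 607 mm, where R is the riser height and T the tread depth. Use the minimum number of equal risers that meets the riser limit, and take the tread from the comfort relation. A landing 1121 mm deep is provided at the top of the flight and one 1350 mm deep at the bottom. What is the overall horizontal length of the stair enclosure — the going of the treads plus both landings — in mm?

⌈3725/155⌉ = 25 risers.
Each riser is 3725/25 = 149 mm (≤ 155 mm).
T = 607 − 2·149 = 309 mm, which satisfies the 255 mm minimum.
Going = (25 − 1) × 309 = 7416 mm.
Add landings: 7416 + 1121 + 1350 = 9887 mm.

9887 mm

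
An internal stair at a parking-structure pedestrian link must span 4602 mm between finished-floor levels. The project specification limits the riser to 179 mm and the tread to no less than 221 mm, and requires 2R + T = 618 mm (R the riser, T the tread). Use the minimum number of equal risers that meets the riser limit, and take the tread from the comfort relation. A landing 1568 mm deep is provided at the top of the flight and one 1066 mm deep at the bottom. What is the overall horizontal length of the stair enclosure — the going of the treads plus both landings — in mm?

At most 179 each: 4602/179 = 25.71, giving 26 risers.
R = 4602 ÷ 26 = 177 mm.
From 2R + T = 618: T = 618 − 354 = 264 mm.
26 risers give 25 treads; going = 25 × 264 = 6600 mm.
Add landings: 6600 + 1568 + 1066 = 9234 mm.

9234 mm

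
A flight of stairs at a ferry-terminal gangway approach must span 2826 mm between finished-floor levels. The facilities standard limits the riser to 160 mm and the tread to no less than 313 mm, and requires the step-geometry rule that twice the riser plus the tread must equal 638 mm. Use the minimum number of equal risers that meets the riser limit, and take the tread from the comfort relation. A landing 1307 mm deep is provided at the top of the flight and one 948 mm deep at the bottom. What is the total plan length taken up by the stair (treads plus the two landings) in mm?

7763 mm

2826 / 160 = 17.663 → round up to 18 risers.
Riser R = 2826 / 18 = 157 mm, within the 160 mm limit.
Tread T = 638 − 2 × 157 = 324 mm (≥ 313 mm).
Treads = 18 − 1 = 17; going = 17 × 324 = 5508 mm.
Add landings: 5508 + 1307 + 948 = 7763 mm.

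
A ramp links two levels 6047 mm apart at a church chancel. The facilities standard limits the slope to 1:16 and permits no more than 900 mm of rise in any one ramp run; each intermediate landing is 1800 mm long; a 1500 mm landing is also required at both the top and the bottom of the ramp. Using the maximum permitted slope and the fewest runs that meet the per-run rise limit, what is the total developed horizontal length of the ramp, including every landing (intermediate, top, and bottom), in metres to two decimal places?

6047 / 900 = 6.72, so 7 ramp runs are needed. That means 6 intermediate landings.
Horizontal run for 6047 mm of rise at 1:16 is 6047 × 16 = 96752 mm.
Intermediate landings: 6 × 1800 = 10800 mm.
Top and bottom landings: 2 × 1500 = 3000 mm.
Total = 96752 + 10800 + 3000 = 110552 mm.
= 110.55 m.

110.55 m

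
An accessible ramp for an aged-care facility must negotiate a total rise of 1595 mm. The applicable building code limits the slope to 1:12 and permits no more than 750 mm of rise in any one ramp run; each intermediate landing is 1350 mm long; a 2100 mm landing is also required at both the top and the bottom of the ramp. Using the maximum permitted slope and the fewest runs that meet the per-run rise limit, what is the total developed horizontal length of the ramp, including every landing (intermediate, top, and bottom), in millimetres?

26040 mm

1595 / 750 = 2.127 → round up to 3 ramp runs. That means 2 intermediate landings.
Ramp run (horizontal) at 1:12: 1595 × 12 = 19140 mm.
2 intermediate landings contribute 2 × 1350 = 2700 mm.
Top and bottom landings: 2 × 2100 = 4200 mm.
Total = 19140 + 2700 + 4200 = 26040 mm.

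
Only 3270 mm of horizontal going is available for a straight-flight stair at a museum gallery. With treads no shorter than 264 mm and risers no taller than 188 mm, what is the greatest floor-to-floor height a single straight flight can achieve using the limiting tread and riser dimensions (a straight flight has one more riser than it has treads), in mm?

2444 mm

3270 / 264 = 12.39, so 12 treads fit.
Risers = treads + 1 = 13.
Maximum height = 13 × 188 = 2444 mm.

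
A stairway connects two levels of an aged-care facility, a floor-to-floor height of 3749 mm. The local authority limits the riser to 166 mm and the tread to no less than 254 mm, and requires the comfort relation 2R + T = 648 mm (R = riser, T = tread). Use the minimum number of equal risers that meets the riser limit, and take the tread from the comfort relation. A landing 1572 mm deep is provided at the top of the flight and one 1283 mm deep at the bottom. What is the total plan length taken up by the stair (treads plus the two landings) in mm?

9939 mm

At most 166 each: 3749/166 = 22.58, giving 23 risers.
Riser R = 3749 / 23 = 163 mm, within the 166 mm limit.
T = 648 − 2·163 = 322 mm, which satisfies the 254 mm minimum.
Going = (23 − 1) × 322 = 7084 mm.
Enclosure = 7084 + 1572 + 1283 = 9939 mm.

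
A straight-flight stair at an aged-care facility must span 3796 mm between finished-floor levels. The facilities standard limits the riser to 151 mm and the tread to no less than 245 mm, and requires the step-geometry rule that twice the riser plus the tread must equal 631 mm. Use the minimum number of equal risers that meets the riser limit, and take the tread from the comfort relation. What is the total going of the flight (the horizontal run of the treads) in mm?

8475 mm

At most 151 each: 3796/151 = 25.14, giving 26 risers.
R = 3796 ÷ 26 = 146 mm.
T = 631 − 2·146 = 339 mm, which satisfies the 245 mm minimum.
Going = (26 − 1) × 339 = 8475 mm.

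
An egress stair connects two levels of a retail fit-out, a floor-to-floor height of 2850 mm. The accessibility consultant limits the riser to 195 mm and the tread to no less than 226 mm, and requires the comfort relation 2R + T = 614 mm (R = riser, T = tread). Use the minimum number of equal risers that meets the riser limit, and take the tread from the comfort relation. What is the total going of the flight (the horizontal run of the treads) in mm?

2850 / 195 = 14.62, so 15 risers are needed.
Riser R = 2850 / 15 = 190 mm, within the 195 mm limit.
T = 614 − 2·190 = 234 mm, which satisfies the 226 mm minimum.
15 risers give 14 treads; going = 14 × 234 = 3276 mm.

3276 mm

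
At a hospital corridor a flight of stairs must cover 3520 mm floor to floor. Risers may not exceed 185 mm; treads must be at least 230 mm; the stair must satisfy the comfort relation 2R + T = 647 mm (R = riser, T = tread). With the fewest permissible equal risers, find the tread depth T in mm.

295 mm

3520 / 185 = 19.027 → round up to 20 risers.
Each riser is 3520/20 = 176 mm (≤ 185 mm).
T = 647 − 2·176 = 295 mm, which satisfies the 230 mm minimum.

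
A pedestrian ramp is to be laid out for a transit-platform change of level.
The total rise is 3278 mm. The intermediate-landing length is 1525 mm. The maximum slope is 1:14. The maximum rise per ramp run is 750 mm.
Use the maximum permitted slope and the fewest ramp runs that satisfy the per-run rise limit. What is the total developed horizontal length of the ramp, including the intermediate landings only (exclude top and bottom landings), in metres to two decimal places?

⌈3278/750⌉ = 5 ramp runs. That means 4 intermediate landings.
Ramp run (horizontal) at 1:14: 3278 × 14 = 45892 mm.
4 intermediate landings contribute 4 × 1525 = 6100 mm.
Developed length = 45892 + 6100 = 51992 mm.
= 51.99 m.

51.99 m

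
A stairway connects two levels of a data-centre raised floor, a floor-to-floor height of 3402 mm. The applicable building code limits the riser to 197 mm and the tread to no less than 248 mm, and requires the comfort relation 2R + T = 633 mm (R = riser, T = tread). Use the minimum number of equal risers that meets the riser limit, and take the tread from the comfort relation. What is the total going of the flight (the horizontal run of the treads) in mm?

3402 / 197 = 17.27, so 18 risers are needed.
Each riser is 3402/18 = 189 mm (≤ 197 mm).
From 2R + T = 633: T = 633 − 378 = 255 mm.
Going = (18 − 1) × 255 = 4335 mm.

4335 mm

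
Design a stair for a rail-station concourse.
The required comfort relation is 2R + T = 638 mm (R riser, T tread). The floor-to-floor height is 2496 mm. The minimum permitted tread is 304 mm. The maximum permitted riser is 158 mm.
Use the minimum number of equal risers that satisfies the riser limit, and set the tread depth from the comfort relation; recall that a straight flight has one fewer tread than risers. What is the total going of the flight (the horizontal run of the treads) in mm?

4890 mm

At most 158 each: 2496/158 = 15.80, giving 16 risers.
Riser R = 2496 / 16 = 156 mm, within the 158 mm limit.
T = 638 − 2·156 = 326 mm, which satisfies the 304 mm minimum.
Going = (16 − 1) × 326 = 4890 mm.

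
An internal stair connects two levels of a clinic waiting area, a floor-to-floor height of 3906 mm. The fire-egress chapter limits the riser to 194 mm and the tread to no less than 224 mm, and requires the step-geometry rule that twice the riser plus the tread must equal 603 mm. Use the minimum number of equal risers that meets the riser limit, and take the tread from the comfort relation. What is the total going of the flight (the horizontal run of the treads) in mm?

At most 194 each: 3906/194 = 20.13, giving 21 risers.
Each riser is 3906/21 = 186 mm (≤ 194 mm).
T = 603 − 2·186 = 231 mm, which satisfies the 224 mm minimum.
Treads = 21 − 1 = 20; going = 20 × 231 = 4620 mm.

4620 mm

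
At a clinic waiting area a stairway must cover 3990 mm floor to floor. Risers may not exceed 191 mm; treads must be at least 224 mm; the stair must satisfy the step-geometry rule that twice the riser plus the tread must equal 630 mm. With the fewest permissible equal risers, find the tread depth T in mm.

3990 / 191 = 20.89, so 21 risers are needed.
Each riser is 3990/21 = 190 mm (≤ 191 mm).
From 2R + T = 630: T = 630 − 380 = 250 mm.

250 mm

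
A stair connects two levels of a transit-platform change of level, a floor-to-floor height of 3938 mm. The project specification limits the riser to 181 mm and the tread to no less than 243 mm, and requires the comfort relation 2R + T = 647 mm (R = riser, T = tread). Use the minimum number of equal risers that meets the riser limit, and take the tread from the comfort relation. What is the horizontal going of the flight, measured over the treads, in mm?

6069 mm

⌈3938/181⌉ = 22 risers.
Each riser is 3938/22 = 179 mm (≤ 181 mm).
From 2R + T = 647: T = 647 − 358 = 289 mm.
Going = (22 − 1) × 289 = 6069 mm.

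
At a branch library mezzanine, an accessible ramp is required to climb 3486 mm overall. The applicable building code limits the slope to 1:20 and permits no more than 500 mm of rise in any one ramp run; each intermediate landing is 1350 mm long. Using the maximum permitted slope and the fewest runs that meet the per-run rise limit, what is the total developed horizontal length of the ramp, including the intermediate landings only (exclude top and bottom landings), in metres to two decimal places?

77.82 m

3486 / 500 = 6.97, so 7 ramp runs are needed. That means 6 intermediate landings.
Horizontal run for 3486 mm of rise at 1:20 is 3486 × 20 = 69720 mm.
Intermediate landings: 6 × 1350 = 8100 mm.
Total developed length = 69720 + 8100 = 77820 mm.
= 77.82 m.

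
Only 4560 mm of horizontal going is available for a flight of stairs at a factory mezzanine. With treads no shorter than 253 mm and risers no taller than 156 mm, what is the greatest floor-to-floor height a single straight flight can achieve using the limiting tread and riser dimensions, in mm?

2964 mm

Treads that fit: ⌊4560 / 253⌋ = 18.
Risers = treads + 1 = 19.
Maximum height = 19 × 156 = 2964 mm.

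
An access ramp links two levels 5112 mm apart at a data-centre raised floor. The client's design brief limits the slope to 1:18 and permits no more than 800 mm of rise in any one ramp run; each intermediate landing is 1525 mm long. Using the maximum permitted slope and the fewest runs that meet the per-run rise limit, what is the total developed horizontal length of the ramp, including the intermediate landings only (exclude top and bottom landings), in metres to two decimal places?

5112 / 800 = 6.390 → round up to 7 ramp runs. That means 6 intermediate landings.
Horizontal run for 5112 mm of rise at 1:18 is 5112 × 18 = 92016 mm.
Intermediate landings: 6 × 1525 = 9150 mm.
Total developed length = 92016 + 9150 = 101166 mm.
= 101.17 m.

101.17 m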